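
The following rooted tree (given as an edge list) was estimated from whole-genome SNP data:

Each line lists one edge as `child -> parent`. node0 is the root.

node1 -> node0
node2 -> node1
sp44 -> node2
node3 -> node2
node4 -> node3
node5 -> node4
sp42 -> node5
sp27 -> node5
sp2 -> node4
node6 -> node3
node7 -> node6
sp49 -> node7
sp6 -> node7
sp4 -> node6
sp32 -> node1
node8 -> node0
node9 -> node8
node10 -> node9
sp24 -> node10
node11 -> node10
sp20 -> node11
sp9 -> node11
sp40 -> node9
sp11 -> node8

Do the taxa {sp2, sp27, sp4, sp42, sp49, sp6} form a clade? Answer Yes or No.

Yes

The most recent common ancestor of these taxa subtends (((sp42,sp27),sp2),((sp49,sp6),sp4)).
That clade has exactly 6 tips — every listed taxon and nothing else — so the group is monophyletic.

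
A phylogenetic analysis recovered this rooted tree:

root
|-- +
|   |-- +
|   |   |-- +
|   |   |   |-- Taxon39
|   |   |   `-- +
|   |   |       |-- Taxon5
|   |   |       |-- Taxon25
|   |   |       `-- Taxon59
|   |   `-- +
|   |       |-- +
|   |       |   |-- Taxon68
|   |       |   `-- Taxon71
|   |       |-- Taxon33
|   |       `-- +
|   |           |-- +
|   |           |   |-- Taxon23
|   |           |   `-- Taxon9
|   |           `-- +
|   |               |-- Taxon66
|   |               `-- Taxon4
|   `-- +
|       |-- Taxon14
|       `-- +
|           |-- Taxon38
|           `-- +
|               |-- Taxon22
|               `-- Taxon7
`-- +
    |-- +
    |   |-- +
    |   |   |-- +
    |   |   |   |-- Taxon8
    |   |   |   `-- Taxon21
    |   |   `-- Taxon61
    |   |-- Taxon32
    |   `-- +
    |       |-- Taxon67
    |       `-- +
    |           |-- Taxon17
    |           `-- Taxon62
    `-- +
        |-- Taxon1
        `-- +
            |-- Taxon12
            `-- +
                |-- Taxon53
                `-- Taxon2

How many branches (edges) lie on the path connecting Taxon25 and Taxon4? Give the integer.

7

The MRCA of Taxon25 and Taxon4 is the node subtending ((Taxon39,(Taxon5,Taxon25,Taxon59)),((Taxon68,Taxon71),Taxon33,((Taxon23,Taxon9),(Taxon66,Taxon4)))).
From Taxon25 up to that node: 3 branches. From Taxon4 up to the same node: 4 branches. Total: 3 + 4 = 7.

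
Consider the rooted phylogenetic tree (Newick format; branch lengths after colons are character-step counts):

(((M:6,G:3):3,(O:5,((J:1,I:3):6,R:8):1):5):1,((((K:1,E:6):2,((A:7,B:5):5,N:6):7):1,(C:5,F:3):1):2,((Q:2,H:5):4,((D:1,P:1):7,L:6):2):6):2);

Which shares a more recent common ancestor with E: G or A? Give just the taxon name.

The MRCA of E and A subtends ((K,E),((A,B),N)) (5 taxa).
The MRCA of E and G is the root, subtending the entire tree (18 taxa).
The first is nested inside the second, so E shares a more recent common ancestor with A.

A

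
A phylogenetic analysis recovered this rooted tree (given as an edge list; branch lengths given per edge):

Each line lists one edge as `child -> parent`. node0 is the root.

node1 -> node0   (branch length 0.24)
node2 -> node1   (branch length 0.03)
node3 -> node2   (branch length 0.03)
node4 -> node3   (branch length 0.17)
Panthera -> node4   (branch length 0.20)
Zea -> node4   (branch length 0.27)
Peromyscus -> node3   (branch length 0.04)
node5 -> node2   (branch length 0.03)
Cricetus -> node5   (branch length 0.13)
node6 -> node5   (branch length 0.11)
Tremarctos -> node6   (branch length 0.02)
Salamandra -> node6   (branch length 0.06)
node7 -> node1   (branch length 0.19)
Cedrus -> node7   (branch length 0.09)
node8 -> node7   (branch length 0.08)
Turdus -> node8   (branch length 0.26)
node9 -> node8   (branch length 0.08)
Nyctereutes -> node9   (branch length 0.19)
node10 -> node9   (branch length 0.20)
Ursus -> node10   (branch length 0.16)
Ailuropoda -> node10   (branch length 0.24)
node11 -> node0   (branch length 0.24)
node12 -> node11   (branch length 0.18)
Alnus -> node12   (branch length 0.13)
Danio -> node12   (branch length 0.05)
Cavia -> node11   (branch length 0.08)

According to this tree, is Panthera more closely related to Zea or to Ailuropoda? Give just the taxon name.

The MRCA of Panthera and Zea subtends (Panthera,Zea) (2 taxa).
The MRCA of Panthera and Ailuropoda subtends ((((Panthera,Zea),Peromyscus),(Cricetus,(Tremarctos,Salamandra))),(Cedrus,(Turdus,(Nyctereutes,(Ursus,Ailuropoda))))) (11 taxa).
The first is nested inside the second, so Panthera shares a more recent common ancestor with Zea.

Zea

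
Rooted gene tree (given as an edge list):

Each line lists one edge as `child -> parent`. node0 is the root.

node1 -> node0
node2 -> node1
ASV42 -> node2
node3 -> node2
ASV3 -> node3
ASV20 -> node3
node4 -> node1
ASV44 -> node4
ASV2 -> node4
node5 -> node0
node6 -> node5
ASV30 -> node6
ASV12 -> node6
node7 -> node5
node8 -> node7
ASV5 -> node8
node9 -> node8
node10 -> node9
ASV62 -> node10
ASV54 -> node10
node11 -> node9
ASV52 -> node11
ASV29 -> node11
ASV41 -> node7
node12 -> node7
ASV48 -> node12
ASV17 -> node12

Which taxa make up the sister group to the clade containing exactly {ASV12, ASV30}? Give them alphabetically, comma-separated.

The clade containing exactly {ASV12, ASV30} attaches to the tree at the node subtending ((ASV30,ASV12),((ASV5,((ASV62,ASV54),(ASV52,ASV29))),ASV41,(ASV48,ASV17))).
The other lineage descending from that same node — the sister group — is ((ASV5,((ASV62,ASV54),(ASV52,ASV29))),ASV41,(ASV48,ASV17)); its 8 tips in alphabetical order are the answer.

ASV17, ASV29, ASV41, ASV48, ASV5, ASV52, ASV54, ASV62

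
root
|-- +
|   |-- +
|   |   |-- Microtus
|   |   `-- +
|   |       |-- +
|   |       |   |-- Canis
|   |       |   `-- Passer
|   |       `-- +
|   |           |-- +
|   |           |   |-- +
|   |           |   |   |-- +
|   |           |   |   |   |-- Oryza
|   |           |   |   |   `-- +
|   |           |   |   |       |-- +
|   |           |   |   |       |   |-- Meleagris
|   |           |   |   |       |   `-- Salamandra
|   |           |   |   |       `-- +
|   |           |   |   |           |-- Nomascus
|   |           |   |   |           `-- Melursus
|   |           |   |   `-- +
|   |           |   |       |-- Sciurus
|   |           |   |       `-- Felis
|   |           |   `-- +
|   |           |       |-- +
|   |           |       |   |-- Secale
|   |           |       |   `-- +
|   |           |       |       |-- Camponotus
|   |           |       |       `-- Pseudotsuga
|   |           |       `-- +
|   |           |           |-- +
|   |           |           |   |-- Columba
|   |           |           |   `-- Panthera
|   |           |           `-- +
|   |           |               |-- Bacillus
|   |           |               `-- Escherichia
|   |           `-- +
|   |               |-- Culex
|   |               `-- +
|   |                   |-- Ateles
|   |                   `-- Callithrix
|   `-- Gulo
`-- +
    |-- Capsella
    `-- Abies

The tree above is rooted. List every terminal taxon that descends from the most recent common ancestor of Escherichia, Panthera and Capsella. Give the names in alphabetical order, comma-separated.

Abies, Ateles, Bacillus, Callithrix, Camponotus, Canis, Capsella, Columba, Culex, Escherichia, Felis, Gulo, Meleagris, Melursus, Microtus, Nomascus, Oryza, Panthera, Passer, Pseudotsuga, Salamandra, Sciurus, Secale

Tracing Escherichia: it sits inside (Bacillus,Escherichia).
Tracing Panthera: it sits inside (Columba,Panthera).
Tracing Capsella: it sits inside (Capsella,Abies).
The smallest clade enclosing all 3 is the whole tree (their MRCA is the root), so the answer is all 23 tips in alphabetical order.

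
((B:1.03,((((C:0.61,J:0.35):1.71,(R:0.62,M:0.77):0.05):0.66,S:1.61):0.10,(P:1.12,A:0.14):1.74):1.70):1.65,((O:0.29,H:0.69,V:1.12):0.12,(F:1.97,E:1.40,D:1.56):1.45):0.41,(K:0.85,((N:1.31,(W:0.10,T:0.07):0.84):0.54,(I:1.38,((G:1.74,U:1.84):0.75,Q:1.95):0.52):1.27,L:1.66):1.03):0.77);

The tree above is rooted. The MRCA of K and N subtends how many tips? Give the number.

9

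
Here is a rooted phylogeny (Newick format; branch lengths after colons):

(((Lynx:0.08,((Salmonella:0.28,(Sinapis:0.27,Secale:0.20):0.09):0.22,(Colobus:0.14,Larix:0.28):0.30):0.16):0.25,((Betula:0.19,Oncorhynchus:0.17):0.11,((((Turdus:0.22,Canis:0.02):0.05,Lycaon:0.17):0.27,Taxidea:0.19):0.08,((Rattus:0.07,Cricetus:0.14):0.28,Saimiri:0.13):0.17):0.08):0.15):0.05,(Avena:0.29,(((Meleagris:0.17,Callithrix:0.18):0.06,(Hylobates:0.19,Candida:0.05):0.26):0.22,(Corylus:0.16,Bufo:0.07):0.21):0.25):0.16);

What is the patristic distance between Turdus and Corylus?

The path runs Turdus → … → MRCA → … → Corylus; the MRCA is the root of the tree.
Branch lengths along that path: 0.22 + 0.05 + 0.27 + 0.08 + 0.08 + 0.15 + 0.05 + 0.16 + 0.25 + 0.21 + 0.16 = 1.68.

1.68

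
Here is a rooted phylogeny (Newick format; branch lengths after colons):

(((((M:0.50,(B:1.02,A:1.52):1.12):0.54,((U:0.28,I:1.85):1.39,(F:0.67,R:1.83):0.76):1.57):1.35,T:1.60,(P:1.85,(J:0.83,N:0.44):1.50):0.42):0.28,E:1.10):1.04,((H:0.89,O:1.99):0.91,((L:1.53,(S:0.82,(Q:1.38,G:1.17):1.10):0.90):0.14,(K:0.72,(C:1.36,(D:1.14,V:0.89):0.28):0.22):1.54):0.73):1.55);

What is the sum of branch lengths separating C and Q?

6.64

The path runs C → … → MRCA → … → Q; the MRCA is the node subtending ((L,(S,(Q,G))),(K,(C,(D,V)))).
Branch lengths along that path: 1.36 + 0.22 + 1.54 + 0.14 + 0.90 + 1.10 + 1.38 = 6.64.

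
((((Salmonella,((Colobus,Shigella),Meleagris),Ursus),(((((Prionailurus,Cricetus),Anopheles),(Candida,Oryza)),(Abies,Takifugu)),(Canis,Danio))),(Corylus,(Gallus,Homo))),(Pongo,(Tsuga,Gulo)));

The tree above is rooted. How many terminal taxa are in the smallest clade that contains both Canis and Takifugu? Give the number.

9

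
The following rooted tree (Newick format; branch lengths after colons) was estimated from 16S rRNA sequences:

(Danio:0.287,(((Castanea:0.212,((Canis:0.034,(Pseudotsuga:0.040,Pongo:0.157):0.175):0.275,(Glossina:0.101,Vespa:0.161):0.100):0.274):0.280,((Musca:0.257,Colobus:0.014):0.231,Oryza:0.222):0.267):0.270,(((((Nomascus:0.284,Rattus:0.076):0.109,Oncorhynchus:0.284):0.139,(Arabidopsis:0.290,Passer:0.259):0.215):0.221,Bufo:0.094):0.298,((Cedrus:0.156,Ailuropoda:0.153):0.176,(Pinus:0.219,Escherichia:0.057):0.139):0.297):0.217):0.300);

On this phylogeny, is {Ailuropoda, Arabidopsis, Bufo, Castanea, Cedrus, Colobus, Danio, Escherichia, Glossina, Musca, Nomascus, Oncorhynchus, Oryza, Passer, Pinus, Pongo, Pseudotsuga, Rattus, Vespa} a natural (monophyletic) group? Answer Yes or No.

No

The MRCA of the listed taxa is the root, so the smallest clade containing them is the whole tree.
That clade also contains Canis, which is not in the proposed group, so the group is not monophyletic.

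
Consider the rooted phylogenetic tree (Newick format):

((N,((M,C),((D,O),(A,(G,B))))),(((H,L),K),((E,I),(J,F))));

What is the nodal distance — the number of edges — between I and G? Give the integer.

10

The MRCA of I and G is the root of the tree.
From I up to that node: 4 branches. From G up to the same node: 6 branches. Total: 4 + 6 = 10.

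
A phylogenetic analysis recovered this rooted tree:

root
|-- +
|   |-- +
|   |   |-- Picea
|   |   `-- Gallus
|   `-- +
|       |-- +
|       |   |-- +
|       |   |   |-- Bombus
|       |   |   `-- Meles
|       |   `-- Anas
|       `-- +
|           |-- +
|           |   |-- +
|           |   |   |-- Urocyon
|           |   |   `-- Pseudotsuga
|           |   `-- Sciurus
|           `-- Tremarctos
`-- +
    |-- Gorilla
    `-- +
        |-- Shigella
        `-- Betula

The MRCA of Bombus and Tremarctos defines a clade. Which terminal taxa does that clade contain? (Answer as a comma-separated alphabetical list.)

Tracing Bombus: it sits inside (Bombus,Meles).
Tracing Tremarctos: it sits inside (((Urocyon,Pseudotsuga),Sciurus),Tremarctos).
The smallest clade enclosing both is (((Bombus,Meles),Anas),(((Urocyon,Pseudotsuga),Sciurus),Tremarctos)); the answer is its 7 terminal taxa in alphabetical order.

Anas, Bombus, Meles, Pseudotsuga, Sciurus, Tremarctos, Urocyon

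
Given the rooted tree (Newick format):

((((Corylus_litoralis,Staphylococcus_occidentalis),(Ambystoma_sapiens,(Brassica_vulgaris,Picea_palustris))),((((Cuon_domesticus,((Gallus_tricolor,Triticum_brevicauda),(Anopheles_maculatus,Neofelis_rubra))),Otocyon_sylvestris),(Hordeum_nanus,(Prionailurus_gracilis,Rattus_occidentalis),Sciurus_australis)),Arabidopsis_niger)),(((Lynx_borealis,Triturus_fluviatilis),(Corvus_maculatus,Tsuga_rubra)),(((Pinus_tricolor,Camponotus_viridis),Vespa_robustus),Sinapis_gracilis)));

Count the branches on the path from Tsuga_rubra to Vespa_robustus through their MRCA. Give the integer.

6

The MRCA of Tsuga_rubra and Vespa_robustus is the node subtending (((Lynx_borealis,Triturus_fluviatilis),(Corvus_maculatus,Tsuga_rubra)),(((Pinus_tricolor,Camponotus_viridis),Vespa_robustus),Sinapis_gracilis)).
From Tsuga_rubra up to that node: 3 branches. From Vespa_robustus up to the same node: 3 branches. Total: 3 + 3 = 6.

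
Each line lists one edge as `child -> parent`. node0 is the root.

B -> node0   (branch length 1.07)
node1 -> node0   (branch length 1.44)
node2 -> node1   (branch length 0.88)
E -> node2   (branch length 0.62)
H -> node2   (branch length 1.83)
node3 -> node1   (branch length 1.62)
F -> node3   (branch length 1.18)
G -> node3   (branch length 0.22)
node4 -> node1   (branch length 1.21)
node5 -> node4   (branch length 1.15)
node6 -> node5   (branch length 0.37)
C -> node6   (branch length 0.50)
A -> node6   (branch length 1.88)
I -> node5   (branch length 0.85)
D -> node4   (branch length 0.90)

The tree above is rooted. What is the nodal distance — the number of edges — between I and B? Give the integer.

The MRCA of I and B is the root of the tree.
From I up to that node: 4 branches. From B up to the same node: 1 branch. Total: 4 + 1 = 5.

5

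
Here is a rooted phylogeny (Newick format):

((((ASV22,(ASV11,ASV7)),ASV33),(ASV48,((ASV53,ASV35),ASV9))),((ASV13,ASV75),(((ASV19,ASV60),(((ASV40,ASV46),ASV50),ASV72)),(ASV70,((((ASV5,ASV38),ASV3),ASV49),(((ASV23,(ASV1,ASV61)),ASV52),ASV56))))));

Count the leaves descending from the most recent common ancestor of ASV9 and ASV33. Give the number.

The MRCA of ASV9 and ASV33 is the node subtending (((ASV22,(ASV11,ASV7)),ASV33),(ASV48,((ASV53,ASV35),ASV9))).
That clade contains 8 terminal taxa: ASV11, ASV22, ASV33, ASV35, ASV48, ASV53, ASV7, ASV9.

8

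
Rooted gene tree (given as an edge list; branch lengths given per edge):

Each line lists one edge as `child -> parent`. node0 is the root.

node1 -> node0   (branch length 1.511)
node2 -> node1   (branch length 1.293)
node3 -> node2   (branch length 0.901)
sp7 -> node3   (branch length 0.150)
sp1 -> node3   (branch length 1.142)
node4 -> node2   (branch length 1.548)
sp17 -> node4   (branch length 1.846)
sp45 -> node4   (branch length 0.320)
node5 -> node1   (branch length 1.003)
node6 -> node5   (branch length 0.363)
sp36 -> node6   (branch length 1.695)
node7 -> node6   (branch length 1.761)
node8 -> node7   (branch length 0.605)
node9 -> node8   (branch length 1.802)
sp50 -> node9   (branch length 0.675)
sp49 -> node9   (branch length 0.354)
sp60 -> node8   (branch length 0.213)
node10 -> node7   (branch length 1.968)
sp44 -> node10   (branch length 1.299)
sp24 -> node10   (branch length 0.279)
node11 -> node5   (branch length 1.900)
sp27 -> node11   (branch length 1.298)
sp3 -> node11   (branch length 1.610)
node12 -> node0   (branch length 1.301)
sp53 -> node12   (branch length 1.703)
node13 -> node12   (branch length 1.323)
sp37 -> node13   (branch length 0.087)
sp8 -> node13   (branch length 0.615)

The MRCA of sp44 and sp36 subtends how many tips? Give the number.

6

The MRCA of sp44 and sp36 is the node subtending (sp36,(((sp50,sp49),sp60),(sp44,sp24))).
That clade contains 6 terminal taxa: sp24, sp36, sp44, sp49, sp50, sp60.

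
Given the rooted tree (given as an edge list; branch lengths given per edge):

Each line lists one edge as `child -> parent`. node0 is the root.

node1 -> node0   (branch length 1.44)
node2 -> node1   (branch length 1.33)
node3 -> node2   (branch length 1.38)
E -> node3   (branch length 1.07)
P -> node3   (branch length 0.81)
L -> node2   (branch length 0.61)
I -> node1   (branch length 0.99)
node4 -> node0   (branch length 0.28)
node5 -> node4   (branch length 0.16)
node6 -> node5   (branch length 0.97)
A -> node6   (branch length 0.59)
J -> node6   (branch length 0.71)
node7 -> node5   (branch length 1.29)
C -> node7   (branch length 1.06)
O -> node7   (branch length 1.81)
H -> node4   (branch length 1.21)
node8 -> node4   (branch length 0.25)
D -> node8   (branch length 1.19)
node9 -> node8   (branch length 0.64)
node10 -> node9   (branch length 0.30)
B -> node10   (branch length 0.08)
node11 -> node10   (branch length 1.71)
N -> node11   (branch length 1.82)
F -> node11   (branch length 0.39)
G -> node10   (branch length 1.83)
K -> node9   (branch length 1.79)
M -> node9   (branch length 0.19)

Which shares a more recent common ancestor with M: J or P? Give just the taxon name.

The MRCA of M and J subtends (((A,J),(C,O)),H,(D,((B,(N,F),G),K,M))) (12 taxa).
The MRCA of M and P is the root, subtending the entire tree (16 taxa).
The first is nested inside the second, so M shares a more recent common ancestor with J.

J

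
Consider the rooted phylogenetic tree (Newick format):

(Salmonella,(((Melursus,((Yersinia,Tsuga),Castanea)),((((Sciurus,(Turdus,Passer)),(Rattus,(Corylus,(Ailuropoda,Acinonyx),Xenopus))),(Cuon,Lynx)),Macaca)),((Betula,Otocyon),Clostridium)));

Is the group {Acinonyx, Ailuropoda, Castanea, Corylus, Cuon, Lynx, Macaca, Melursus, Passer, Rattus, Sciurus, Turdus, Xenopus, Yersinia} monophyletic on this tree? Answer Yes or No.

The MRCA of the listed taxa subtends ((Melursus,((Yersinia,Tsuga),Castanea)),((((Sciurus,(Turdus,Passer)),(Rattus,(Corylus,(Ailuropoda,Acinonyx),Xenopus))),(Cuon,Lynx)),Macaca)).
That clade also contains Tsuga, which is not in the proposed group, so the group is not monophyletic.

No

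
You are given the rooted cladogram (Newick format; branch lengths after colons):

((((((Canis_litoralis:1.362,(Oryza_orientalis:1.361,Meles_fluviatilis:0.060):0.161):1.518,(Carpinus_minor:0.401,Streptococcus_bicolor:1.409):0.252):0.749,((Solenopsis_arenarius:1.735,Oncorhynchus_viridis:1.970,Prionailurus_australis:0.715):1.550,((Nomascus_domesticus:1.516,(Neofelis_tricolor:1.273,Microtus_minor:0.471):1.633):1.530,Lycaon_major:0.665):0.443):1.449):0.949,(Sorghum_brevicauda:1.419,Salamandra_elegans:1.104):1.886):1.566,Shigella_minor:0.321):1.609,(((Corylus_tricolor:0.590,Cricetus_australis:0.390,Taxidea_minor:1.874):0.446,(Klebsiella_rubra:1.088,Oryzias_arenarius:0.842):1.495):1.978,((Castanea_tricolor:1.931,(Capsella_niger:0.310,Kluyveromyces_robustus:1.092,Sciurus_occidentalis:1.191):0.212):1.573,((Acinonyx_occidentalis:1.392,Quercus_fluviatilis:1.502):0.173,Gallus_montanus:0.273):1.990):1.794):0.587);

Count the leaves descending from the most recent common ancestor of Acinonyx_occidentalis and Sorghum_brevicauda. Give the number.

27

The MRCA of Acinonyx_occidentalis and Sorghum_brevicauda is the root, so the clade is the entire tree.
That clade contains 27 terminal taxa: Acinonyx_occidentalis, Canis_litoralis, Capsella_niger, Carpinus_minor, Castanea_tricolor, Corylus_tricolor, Cricetus_australis, Gallus_montanus, Klebsiella_rubra, Kluyveromyces_robustus, Lycaon_major, Meles_fluviatilis, Microtus_minor, Neofelis_tricolor, Nomascus_domesticus, Oncorhynchus_viridis, Oryza_orientalis, Oryzias_arenarius, Prionailurus_australis, Quercus_fluviatilis, Salamandra_elegans, Sciurus_occidentalis, Shigella_minor, Solenopsis_arenarius, Sorghum_brevicauda, Streptococcus_bicolor, Taxidea_minor.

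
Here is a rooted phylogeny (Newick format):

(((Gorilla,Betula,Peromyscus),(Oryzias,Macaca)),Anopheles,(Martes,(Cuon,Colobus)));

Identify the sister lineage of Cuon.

Cuon attaches to the tree at the node subtending (Cuon,Colobus).
The other lineage descending from that same node — the sister group — is the single tip Colobus.

Colobus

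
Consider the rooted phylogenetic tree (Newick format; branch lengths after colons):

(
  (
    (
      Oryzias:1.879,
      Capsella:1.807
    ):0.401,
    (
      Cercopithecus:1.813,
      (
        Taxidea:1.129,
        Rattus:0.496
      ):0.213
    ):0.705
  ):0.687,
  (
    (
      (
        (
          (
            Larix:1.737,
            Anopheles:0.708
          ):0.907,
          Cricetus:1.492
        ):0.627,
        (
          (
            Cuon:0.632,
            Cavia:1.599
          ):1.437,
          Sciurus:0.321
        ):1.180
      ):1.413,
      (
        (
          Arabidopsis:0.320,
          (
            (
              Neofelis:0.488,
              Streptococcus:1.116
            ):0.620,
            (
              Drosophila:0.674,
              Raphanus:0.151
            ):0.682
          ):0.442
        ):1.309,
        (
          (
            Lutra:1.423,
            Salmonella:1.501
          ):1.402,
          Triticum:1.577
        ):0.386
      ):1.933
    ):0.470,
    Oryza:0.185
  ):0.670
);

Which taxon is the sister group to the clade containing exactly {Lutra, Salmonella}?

Triticum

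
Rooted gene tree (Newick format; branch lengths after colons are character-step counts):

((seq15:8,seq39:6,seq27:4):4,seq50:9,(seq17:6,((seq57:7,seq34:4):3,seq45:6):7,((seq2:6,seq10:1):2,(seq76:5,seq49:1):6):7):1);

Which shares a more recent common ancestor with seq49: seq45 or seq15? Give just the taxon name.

The MRCA of seq49 and seq45 subtends (seq17,((seq57,seq34),seq45),((seq2,seq10),(seq76,seq49))) (8 taxa).
The MRCA of seq49 and seq15 is the root, subtending the entire tree (12 taxa).
The first is nested inside the second, so seq49 shares a more recent common ancestor with seq45.

seq45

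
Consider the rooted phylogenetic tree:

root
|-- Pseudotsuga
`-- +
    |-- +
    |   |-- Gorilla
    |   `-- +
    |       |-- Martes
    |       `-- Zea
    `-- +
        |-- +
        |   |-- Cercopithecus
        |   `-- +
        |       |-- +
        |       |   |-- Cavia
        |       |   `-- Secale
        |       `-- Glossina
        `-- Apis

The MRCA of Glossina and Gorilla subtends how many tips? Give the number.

The MRCA of Glossina and Gorilla is the node subtending ((Gorilla,(Martes,Zea)),((Cercopithecus,((Cavia,Secale),Glossina)),Apis)).
That clade contains 8 terminal taxa: Apis, Cavia, Cercopithecus, Glossina, Gorilla, Martes, Secale, Zea.

8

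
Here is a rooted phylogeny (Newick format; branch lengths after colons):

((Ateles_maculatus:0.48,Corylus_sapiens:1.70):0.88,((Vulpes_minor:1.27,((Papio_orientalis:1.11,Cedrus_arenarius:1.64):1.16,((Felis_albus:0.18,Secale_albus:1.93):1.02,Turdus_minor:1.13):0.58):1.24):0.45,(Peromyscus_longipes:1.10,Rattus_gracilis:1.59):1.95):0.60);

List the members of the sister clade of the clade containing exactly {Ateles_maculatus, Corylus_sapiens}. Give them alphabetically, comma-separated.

The clade containing exactly {Ateles_maculatus, Corylus_sapiens} attaches directly to the root of the tree.
The other lineage descending from that same node — the sister group — is ((Vulpes_minor,((Papio_orientalis,Cedrus_arenarius),((Felis_albus,Secale_albus),Turdus_minor))),(Peromyscus_longipes,Rattus_gracilis)); its 8 tips in alphabetical order are the answer.

Cedrus_arenarius, Felis_albus, Papio_orientalis, Peromyscus_longipes, Rattus_gracilis, Secale_albus, Turdus_minor, Vulpes_minor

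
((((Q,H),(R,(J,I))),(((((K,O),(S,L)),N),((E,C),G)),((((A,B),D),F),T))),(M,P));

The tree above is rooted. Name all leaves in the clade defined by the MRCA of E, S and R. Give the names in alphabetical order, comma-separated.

Tracing E: it sits inside (E,C).
Tracing S: it sits inside (S,L).
Tracing R: it sits inside (R,(J,I)).
The smallest clade enclosing all 3 is (((Q,H),(R,(J,I))),(((((K,O),(S,L)),N),((E,C),G)),((((A,B),D),F),T))); the answer is its 18 terminal taxa in alphabetical order.

A, B, C, D, E, F, G, H, I, J, K, L, N, O, Q, R, S, T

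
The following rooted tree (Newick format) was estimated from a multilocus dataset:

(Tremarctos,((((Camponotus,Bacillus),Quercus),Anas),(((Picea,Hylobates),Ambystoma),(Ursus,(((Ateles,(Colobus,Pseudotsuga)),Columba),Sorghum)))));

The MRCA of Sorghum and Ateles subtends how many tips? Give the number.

5

The MRCA of Sorghum and Ateles is the node subtending (((Ateles,(Colobus,Pseudotsuga)),Columba),Sorghum).
That clade contains 5 terminal taxa: Ateles, Colobus, Columba, Pseudotsuga, Sorghum.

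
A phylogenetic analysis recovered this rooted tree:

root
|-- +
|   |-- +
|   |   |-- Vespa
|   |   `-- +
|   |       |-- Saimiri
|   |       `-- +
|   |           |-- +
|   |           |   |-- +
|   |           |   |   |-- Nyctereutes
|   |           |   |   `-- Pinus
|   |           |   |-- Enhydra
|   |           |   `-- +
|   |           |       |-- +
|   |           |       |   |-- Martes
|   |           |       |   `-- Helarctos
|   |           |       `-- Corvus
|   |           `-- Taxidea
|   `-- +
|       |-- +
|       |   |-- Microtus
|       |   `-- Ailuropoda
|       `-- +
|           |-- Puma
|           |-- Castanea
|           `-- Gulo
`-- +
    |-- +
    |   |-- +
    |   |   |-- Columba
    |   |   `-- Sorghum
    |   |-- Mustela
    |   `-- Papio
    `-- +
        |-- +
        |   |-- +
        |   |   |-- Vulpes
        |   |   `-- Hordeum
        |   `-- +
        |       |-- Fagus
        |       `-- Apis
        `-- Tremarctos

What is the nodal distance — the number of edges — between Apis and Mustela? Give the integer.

The MRCA of Apis and Mustela is the node subtending (((Columba,Sorghum),Mustela,Papio),(((Vulpes,Hordeum),(Fagus,Apis)),Tremarctos)).
From Apis up to that node: 4 branches. From Mustela up to the same node: 2 branches. Total: 4 + 2 = 6.

6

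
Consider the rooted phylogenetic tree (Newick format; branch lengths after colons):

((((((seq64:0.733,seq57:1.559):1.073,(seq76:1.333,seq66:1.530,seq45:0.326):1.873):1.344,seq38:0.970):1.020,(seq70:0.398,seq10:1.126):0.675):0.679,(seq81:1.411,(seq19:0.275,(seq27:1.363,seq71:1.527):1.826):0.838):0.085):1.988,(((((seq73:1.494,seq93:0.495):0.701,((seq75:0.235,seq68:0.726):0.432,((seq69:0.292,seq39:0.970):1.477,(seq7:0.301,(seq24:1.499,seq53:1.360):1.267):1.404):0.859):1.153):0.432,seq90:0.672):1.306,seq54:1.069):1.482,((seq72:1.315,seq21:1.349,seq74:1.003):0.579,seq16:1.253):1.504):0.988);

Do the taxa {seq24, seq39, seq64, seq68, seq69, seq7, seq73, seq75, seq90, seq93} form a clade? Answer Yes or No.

No

The MRCA of the listed taxa is the root, so the smallest clade containing them is the whole tree.
That clade also contains seq10, seq16, seq19, seq21, seq27, seq38, seq45, seq53, seq54, seq57, seq66, seq70, seq71, seq72, seq74, seq76, seq81, which are not in the proposed group, so the group is not monophyletic.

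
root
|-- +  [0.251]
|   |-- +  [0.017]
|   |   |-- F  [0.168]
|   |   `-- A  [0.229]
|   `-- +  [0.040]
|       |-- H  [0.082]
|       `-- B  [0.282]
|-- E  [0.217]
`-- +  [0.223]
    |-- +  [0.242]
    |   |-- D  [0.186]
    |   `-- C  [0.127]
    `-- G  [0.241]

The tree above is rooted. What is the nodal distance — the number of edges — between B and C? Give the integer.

The MRCA of B and C is the root of the tree.
From B up to that node: 3 branches. From C up to the same node: 3 branches. Total: 3 + 3 = 6.

6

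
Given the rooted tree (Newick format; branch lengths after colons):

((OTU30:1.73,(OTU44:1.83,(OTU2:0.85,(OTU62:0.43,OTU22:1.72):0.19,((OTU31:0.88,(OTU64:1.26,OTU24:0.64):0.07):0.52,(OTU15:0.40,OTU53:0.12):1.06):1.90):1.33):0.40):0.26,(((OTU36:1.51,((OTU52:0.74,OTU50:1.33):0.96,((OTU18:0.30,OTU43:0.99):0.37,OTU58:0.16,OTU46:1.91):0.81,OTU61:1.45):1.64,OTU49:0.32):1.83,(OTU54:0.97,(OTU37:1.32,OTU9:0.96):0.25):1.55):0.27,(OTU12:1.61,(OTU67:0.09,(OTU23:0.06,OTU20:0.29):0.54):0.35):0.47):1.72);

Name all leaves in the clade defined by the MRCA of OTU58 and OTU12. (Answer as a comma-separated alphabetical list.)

OTU12, OTU18, OTU20, OTU23, OTU36, OTU37, OTU43, OTU46, OTU49, OTU50, OTU52, OTU54, OTU58, OTU61, OTU67, OTU9

Tracing OTU58: it sits inside ((OTU18,OTU43),OTU58,OTU46).
Tracing OTU12: it sits inside (OTU12,(OTU67,(OTU23,OTU20))).
The smallest clade enclosing both is (((OTU36,((OTU52,OTU50),((OTU18,OTU43),OTU58,OTU46),OTU61),OTU49),(OTU54,(OTU37,OTU9))),(OTU12,(OTU67,(OTU23,OTU20)))); the answer is its 16 terminal taxa in alphabetical order.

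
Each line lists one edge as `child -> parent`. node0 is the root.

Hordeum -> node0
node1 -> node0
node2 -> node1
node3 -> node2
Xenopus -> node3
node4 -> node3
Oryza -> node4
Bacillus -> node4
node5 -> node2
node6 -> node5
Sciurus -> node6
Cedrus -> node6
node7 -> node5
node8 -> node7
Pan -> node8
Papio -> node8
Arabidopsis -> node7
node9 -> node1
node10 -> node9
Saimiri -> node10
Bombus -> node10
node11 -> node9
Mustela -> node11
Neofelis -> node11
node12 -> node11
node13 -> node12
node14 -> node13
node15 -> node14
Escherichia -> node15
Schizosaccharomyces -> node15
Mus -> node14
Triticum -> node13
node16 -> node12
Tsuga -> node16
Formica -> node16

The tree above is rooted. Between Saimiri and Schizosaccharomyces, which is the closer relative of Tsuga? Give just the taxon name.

The MRCA of Tsuga and Schizosaccharomyces subtends ((((Escherichia,Schizosaccharomyces),Mus),Triticum),(Tsuga,Formica)) (6 taxa).
The MRCA of Tsuga and Saimiri subtends ((Saimiri,Bombus),(Mustela,Neofelis,((((Escherichia,Schizosaccharomyces),Mus),Triticum),(Tsuga,Formica)))) (10 taxa).
The first is nested inside the second, so Tsuga shares a more recent common ancestor with Schizosaccharomyces.

Schizosaccharomyces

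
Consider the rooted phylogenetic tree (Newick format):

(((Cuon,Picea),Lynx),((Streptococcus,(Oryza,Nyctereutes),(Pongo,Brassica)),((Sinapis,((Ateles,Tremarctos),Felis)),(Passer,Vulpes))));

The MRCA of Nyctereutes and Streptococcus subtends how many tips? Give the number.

5

The MRCA of Nyctereutes and Streptococcus is the node subtending (Streptococcus,(Oryza,Nyctereutes),(Pongo,Brassica)).
That clade contains 5 terminal taxa: Brassica, Nyctereutes, Oryza, Pongo, Streptococcus.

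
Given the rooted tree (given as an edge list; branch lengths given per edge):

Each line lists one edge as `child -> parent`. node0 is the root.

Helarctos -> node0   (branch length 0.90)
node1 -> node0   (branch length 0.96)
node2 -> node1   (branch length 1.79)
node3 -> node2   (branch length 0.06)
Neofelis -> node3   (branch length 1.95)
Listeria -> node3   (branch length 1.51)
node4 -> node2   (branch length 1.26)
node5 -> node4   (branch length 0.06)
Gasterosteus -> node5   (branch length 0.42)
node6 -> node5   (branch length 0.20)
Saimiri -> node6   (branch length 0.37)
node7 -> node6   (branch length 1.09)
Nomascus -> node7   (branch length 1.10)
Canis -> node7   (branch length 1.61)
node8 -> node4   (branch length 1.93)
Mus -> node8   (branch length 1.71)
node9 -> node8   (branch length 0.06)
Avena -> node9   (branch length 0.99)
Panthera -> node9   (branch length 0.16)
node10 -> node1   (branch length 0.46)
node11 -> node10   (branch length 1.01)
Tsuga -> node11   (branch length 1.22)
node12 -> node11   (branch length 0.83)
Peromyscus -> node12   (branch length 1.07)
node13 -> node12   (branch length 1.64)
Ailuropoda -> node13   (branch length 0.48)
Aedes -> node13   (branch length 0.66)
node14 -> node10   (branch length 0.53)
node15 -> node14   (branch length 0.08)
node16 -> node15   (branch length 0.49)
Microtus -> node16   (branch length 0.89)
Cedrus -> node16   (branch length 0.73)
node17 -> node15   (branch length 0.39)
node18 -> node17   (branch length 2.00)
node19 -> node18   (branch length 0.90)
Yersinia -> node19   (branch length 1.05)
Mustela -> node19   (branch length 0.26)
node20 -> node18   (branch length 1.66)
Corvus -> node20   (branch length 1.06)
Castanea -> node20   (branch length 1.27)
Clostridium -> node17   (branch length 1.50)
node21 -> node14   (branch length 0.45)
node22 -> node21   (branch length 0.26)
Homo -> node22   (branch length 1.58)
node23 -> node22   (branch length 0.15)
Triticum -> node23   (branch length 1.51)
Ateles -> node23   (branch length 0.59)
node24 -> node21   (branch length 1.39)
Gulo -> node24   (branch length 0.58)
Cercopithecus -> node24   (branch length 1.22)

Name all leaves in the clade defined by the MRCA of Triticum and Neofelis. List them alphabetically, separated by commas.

Aedes, Ailuropoda, Ateles, Avena, Canis, Castanea, Cedrus, Cercopithecus, Clostridium, Corvus, Gasterosteus, Gulo, Homo, Listeria, Microtus, Mus, Mustela, Neofelis, Nomascus, Panthera, Peromyscus, Saimiri, Triticum, Tsuga, Yersinia

Tracing Triticum: it sits inside (Triticum,Ateles).
Tracing Neofelis: it sits inside (Neofelis,Listeria).
The smallest clade enclosing both is (((Neofelis,Listeria),((Gasterosteus,(Saimiri,(Nomascus,Canis))),(Mus,(Avena,Panthera)))),((Tsuga,(Peromyscus,(Ailuropoda,Aedes))),(((Microtus,Cedrus),(((Yersinia,Mustela),(Corvus,Castanea)),Clostridium)),((Homo,(Triticum,Ateles)),(Gulo,Cercopithecus))))); the answer is its 25 terminal taxa in alphabetical order.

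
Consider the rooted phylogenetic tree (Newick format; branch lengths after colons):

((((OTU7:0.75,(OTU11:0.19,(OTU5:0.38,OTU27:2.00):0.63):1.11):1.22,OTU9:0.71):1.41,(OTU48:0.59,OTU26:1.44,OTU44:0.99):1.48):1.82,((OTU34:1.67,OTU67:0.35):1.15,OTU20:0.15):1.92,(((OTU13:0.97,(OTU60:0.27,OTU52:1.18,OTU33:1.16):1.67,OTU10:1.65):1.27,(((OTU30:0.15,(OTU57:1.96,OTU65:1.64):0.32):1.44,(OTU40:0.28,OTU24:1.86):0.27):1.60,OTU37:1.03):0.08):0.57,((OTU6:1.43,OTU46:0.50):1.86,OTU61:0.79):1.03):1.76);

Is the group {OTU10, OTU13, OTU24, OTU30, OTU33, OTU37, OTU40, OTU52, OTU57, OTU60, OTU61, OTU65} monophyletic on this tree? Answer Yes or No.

No

The MRCA of the listed taxa subtends (((OTU13,(OTU60,OTU52,OTU33),OTU10),(((OTU30,(OTU57,OTU65)),(OTU40,OTU24)),OTU37)),((OTU6,OTU46),OTU61)).
That clade also contains OTU46, OTU6, which are not in the proposed group, so the group is not monophyletic.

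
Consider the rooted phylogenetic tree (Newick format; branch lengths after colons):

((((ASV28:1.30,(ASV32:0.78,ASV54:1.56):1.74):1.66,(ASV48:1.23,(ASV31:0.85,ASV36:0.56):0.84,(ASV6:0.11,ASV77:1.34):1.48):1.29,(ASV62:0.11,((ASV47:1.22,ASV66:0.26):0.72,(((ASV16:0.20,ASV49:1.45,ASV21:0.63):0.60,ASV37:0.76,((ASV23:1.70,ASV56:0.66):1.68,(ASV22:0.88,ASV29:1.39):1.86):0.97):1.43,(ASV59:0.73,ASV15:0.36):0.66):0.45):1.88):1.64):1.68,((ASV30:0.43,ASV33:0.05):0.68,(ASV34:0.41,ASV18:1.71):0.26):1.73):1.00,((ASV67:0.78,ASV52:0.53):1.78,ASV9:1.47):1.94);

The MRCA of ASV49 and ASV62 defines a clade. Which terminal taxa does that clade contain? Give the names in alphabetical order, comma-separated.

Tracing ASV49: it sits inside (ASV16,ASV49,ASV21).
Tracing ASV62: it sits inside (ASV62,((ASV47,ASV66),(((ASV16,ASV49,ASV21),ASV37,((ASV23,ASV56),(ASV22,ASV29))),(ASV59,ASV15)))).
The smallest clade enclosing both is (ASV62,((ASV47,ASV66),(((ASV16,ASV49,ASV21),ASV37,((ASV23,ASV56),(ASV22,ASV29))),(ASV59,ASV15)))); the answer is its 13 terminal taxa in alphabetical order.

ASV15, ASV16, ASV21, ASV22, ASV23, ASV29, ASV37, ASV47, ASV49, ASV56, ASV59, ASV62, ASV66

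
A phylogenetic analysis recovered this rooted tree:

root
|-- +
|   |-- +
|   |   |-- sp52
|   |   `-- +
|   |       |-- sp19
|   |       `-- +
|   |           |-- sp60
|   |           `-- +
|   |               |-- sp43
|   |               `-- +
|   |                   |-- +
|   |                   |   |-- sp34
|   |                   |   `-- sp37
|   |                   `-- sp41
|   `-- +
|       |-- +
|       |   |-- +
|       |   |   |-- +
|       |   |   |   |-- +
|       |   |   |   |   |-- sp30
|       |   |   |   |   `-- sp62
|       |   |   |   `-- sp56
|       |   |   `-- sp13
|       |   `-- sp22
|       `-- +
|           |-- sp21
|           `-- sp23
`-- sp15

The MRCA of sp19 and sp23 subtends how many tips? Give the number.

The MRCA of sp19 and sp23 is the node subtending ((sp52,(sp19,(sp60,(sp43,((sp34,sp37),sp41))))),(((((sp30,sp62),sp56),sp13),sp22),(sp21,sp23))).
That clade contains 14 terminal taxa: sp13, sp19, sp21, sp22, sp23, sp30, sp34, sp37, sp41, sp43, sp52, sp56, sp60, sp62.

14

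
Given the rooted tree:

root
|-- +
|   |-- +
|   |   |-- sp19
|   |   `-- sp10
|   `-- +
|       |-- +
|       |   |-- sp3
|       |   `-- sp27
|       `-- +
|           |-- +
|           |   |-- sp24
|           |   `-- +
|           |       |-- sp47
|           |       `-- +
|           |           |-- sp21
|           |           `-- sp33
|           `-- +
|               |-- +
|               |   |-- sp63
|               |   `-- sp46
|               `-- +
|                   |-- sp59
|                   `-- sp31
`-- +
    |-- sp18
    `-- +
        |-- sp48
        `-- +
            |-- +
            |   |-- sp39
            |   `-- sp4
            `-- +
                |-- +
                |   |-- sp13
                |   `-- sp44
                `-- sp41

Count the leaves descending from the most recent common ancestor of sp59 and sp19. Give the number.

The MRCA of sp59 and sp19 is the node subtending ((sp19,sp10),((sp3,sp27),((sp24,(sp47,(sp21,sp33))),((sp63,sp46),(sp59,sp31))))).
That clade contains 12 terminal taxa: sp10, sp19, sp21, sp24, sp27, sp3, sp31, sp33, sp46, sp47, sp59, sp63.

12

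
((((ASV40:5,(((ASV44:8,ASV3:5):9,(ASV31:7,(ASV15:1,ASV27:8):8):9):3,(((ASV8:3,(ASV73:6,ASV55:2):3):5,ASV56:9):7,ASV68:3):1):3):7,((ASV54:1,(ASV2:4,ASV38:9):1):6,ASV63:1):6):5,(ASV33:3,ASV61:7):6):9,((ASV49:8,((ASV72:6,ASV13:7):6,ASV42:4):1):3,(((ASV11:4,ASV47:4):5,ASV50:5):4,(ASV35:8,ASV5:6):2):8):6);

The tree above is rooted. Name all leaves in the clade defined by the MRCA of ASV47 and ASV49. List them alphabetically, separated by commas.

ASV11, ASV13, ASV35, ASV42, ASV47, ASV49, ASV5, ASV50, ASV72

Tracing ASV47: it sits inside (ASV11,ASV47).
Tracing ASV49: it sits inside (ASV49,((ASV72,ASV13),ASV42)).
The smallest clade enclosing both is ((ASV49,((ASV72,ASV13),ASV42)),(((ASV11,ASV47),ASV50),(ASV35,ASV5))); the answer is its 9 terminal taxa in alphabetical order.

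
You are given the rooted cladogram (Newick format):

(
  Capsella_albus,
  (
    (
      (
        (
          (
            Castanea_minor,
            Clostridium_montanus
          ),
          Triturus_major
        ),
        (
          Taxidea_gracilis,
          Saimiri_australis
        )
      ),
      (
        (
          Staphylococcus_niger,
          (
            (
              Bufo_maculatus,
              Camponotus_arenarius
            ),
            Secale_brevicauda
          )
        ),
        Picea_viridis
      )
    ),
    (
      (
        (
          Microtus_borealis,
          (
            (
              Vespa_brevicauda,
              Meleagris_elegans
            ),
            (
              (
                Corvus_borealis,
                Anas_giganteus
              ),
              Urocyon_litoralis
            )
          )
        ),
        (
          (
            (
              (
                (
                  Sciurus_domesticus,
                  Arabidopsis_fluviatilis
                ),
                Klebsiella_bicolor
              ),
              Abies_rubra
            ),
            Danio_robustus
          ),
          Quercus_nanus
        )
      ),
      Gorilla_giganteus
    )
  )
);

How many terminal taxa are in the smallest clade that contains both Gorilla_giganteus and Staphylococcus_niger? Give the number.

The MRCA of Gorilla_giganteus and Staphylococcus_niger is the node subtending (((((Castanea_minor,Clostridium_montanus),Triturus_major),(Taxidea_gracilis,Saimiri_australis)),((Staphylococcus_niger,((Bufo_maculatus,Camponotus_arenarius),Secale_brevicauda)),Picea_viridis)),(((Microtus_borealis,((Vespa_brevicauda,Meleagris_elegans),((Corvus_borealis,Anas_giganteus),Urocyon_litoralis))),(((((Sciurus_domesticus,Arabidopsis_fluviatilis),Klebsiella_bicolor),Abies_rubra),Danio_robustus),Quercus_nanus)),Gorilla_giganteus)).
That clade contains 23 terminal taxa: Abies_rubra, Anas_giganteus, Arabidopsis_fluviatilis, Bufo_maculatus, Camponotus_arenarius, Castanea_minor, Clostridium_montanus, Corvus_borealis, Danio_robustus, Gorilla_giganteus, Klebsiella_bicolor, Meleagris_elegans, Microtus_borealis, Picea_viridis, Quercus_nanus, Saimiri_australis, Sciurus_domesticus, Secale_brevicauda, Staphylococcus_niger, Taxidea_gracilis, Triturus_major, Urocyon_litoralis, Vespa_brevicauda.

23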